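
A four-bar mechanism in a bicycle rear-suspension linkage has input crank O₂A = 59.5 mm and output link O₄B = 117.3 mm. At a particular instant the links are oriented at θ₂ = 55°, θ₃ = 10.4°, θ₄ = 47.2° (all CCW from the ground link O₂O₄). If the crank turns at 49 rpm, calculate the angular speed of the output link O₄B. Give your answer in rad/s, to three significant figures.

3.05

ω₂ = 5.131 rad/s (from 49 rpm).
Differentiating the loop-closure r₂e^{iθ₂}+r₃e^{iθ₃}=r₁+r₄e^{iθ₄} gives r₂ω₂e^{iθ₂}+r₃ω₃e^{iθ₃}=r₄ω₄e^{iθ₄}.
Eliminating the other unknown: ω₄ = r₂ω₂ sin(θ₂−θ₃) / [r₄ sin(θ₄−θ₃)].
Numerator sine = +0.70215; denominator sine = +0.59902.
Result = 0.0595·5.131·(+0.70215) / (0.1173·(+0.59902)) = +3.0509 rad/s; magnitude 3.0509 rad/s.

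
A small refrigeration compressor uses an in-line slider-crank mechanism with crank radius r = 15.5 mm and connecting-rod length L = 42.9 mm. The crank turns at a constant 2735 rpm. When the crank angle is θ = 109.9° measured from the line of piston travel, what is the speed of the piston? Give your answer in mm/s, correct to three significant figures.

3630

ω = 2π·2735/60 = 286.4 rad/s
For an in-line slider-crank, x = r cosθ + √(L² − r² sin²θ), so v = −rω sinθ·[1 + r cosθ/√(L² − r² sin²θ)].
With r = 0.0155 m, L = 0.0429 m, θ = 109.9°: √(L² − r² sin²θ) = 0.040348 m.
v = −0.0155·286.4·0.94029·[1 + 0.0155·-0.34038/0.040348] = -3.6284 m/s.
|v| = 3.6284 m/s = 3628.4 mm/s.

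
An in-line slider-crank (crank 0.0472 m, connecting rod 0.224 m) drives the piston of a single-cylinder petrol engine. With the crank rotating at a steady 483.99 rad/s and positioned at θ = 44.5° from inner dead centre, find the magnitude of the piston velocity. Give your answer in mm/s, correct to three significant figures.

18400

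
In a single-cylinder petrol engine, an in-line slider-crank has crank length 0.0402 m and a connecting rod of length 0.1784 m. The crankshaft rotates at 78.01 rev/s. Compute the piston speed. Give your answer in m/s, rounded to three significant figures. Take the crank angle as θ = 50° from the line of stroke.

ω = 2π·78 = 490.2 rad/s
For an in-line slider-crank, x = r cosθ + √(L² − r² sin²θ), so v = −rω sinθ·[1 + r cosθ/√(L² − r² sin²θ)].
With r = 0.0402 m, L = 0.1784 m, θ = 50°: √(L² − r² sin²θ) = 0.17572 m.
v = −0.0402·490.2·0.76604·[1 + 0.0402·0.64279/0.17572] = -17.314 m/s.
|v| = 17.314 m/s.

17.3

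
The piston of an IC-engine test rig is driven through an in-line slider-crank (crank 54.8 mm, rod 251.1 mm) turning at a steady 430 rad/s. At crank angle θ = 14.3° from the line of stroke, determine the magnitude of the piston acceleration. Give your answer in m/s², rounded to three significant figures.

11800

ω = 430 rad/s
x(θ) = r cosθ + √(L² − r² sin²θ); with ω constant, a = ω²·d²x/dθ².
d²x/dθ² = −r cosθ − r²(cos2θ)/√u − r⁴ sin²2θ/(4u^{3/2}),  u = L² − r² sin²θ = 0.062868 m².
Substituting r = 0.0548 m, L = 0.2511 m, θ = 14.3°: d²x/dθ² = -0.06365 m.
a = ω²·d²x/dθ² = (430)²·(-0.06365) = -11769 m/s²;  |a| = 11769 m/s².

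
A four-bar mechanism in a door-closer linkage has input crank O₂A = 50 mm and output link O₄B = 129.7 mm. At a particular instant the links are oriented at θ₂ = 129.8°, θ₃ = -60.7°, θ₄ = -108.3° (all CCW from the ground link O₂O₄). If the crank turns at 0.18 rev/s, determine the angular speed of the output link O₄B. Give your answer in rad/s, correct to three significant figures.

ω₂ = 1.131 rad/s (from 0.18 rev/s).
Differentiating the loop-closure r₂e^{iθ₂}+r₃e^{iθ₃}=r₁+r₄e^{iθ₄} gives r₂ω₂e^{iθ₂}+r₃ω₃e^{iθ₃}=r₄ω₄e^{iθ₄}.
Eliminating the other unknown: ω₄ = r₂ω₂ sin(θ₂−θ₃) / [r₄ sin(θ₄−θ₃)].
Numerator sine = -0.18224; denominator sine = -0.73846.
Result = 0.05·1.131·(-0.18224) / (0.1297·(-0.73846)) = +0.10759 rad/s; magnitude 0.10759 rad/s.

0.108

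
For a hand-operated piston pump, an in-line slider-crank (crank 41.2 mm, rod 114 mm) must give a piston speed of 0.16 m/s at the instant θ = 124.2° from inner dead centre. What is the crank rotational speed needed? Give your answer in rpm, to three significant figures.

57.0

For an in-line slider-crank, |v_piston| = rω|sinθ|·[1 + r cosθ/√(L² − r² sin²θ)].
With r = 0.0412 m, L = 0.114 m, θ = 124.2°: the bracketed kinematic factor |dx/dθ| = 0.026822 m.
ω = v/|dx/dθ| = 0.16/0.026822 = 5.9653 rad/s.
N = 60ω/(2π) = 56.964 rpm.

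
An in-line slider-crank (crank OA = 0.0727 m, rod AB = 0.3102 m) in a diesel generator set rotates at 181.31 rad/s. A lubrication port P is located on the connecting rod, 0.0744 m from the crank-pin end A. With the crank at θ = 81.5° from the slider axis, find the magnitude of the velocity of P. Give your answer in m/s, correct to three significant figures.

ω = 181.3 rad/s.  Crank-pin speed |V_A| = rω = 13.181 m/s, perpendicular to OA.
Rod angle: sinφ = −(r/L) sinθ ⇒ φ = -13.403°; ω_rod = −rω cosθ/√(L²−r²sin²θ) = -6.4567 rad/s.
V_P = V_A + ω_rod × AP, with AP = 0.0744 m along the rod.
Components: V_Px = −rω sinθ − a·ω_rod·sinφ = -13.148 m/s;  V_Py = rω cosθ + a·ω_rod·cosφ = +1.481 m/s.
|V_P| = √(V_Px² + V_Py²) = 13.231 m/s.

13.2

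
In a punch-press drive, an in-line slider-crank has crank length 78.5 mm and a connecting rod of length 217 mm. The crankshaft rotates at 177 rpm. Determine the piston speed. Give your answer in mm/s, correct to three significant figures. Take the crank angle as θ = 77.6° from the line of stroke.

1540

ω = 2π·177/60 = 18.54 rad/s
For an in-line slider-crank, x = r cosθ + √(L² − r² sin²θ), so v = −rω sinθ·[1 + r cosθ/√(L² − r² sin²θ)].
With r = 0.0785 m, L = 0.217 m, θ = 77.6°: √(L² − r² sin²θ) = 0.203 m.
v = −0.0785·18.54·0.97667·[1 + 0.0785·0.21474/0.203] = -1.5391 m/s.
|v| = 1.5391 m/s = 1539.1 mm/s.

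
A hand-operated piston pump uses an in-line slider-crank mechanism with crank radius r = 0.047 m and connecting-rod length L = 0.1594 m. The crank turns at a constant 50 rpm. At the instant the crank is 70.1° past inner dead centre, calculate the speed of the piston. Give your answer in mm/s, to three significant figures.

ω = 2π·50/60 = 5.236 rad/s
For an in-line slider-crank, x = r cosθ + √(L² − r² sin²θ), so v = −rω sinθ·[1 + r cosθ/√(L² − r² sin²θ)].
With r = 0.047 m, L = 0.1594 m, θ = 70.1°: √(L² − r² sin²θ) = 0.15315 m.
v = −0.047·5.236·0.94029·[1 + 0.047·0.34038/0.15315] = -0.25557 m/s.
|v| = 0.25557 m/s = 255.57 mm/s.

256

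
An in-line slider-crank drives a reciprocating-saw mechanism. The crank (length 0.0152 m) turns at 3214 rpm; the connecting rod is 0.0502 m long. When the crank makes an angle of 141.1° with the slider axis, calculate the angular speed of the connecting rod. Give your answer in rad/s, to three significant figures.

80.8

ω = 336.6 rad/s (converted from 3214 rpm).
The rod makes angle φ with the slider axis where L sinφ = r sinθ; differentiating, L cosφ·φ̇ = r ω cosθ.
L cosφ = √(L² − r² sin²θ) = 0.049284 m.
|ω_rod| = r ω |cosθ| / √(L² − r² sin²θ) = 0.0152·336.6·0.77824/0.049284 = 80.784 rad/s.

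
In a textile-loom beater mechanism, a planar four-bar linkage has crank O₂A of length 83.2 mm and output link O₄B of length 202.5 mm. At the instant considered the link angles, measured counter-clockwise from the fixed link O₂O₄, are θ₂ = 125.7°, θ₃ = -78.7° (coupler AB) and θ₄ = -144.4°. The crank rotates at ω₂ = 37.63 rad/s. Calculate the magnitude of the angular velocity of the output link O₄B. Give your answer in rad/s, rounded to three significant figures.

ω₂ = 37.63 rad/s
Differentiating the loop-closure r₂e^{iθ₂}+r₃e^{iθ₃}=r₁+r₄e^{iθ₄} gives r₂ω₂e^{iθ₂}+r₃ω₃e^{iθ₃}=r₄ω₄e^{iθ₄}.
Eliminating the other unknown: ω₄ = r₂ω₂ sin(θ₂−θ₃) / [r₄ sin(θ₄−θ₃)].
Numerator sine = -0.41310; denominator sine = -0.91140.
Result = 0.0832·37.63·(-0.41310) / (0.2025·(-0.91140)) = +7.0078 rad/s; magnitude 7.0078 rad/s.

7.01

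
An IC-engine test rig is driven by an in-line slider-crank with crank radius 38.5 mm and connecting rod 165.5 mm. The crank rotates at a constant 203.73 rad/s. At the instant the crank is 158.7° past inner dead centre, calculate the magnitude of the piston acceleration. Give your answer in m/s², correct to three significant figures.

1210

ω = 203.7 rad/s
x(θ) = r cosθ + √(L² − r² sin²θ); with ω constant, a = ω²·d²x/dθ².
d²x/dθ² = −r cosθ − r²(cos2θ)/√u − r⁴ sin²2θ/(4u^{3/2}),  u = L² − r² sin²θ = 0.0271947 m².
Substituting r = 0.0385 m, L = 0.1655 m, θ = 158.7°: d²x/dθ² = +0.029198 m.
a = ω²·d²x/dθ² = (203.7)²·(+0.029198) = +1211.9 m/s²;  |a| = 1211.9 m/s².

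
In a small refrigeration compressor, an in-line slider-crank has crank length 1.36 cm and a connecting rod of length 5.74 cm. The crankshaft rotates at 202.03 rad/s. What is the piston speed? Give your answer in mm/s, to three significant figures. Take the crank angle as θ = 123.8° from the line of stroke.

ω = 202 rad/s
For an in-line slider-crank, x = r cosθ + √(L² − r² sin²θ), so v = −rω sinθ·[1 + r cosθ/√(L² − r² sin²θ)].
With r = 0.0136 m, L = 0.0574 m, θ = 123.8°: √(L² − r² sin²θ) = 0.056276 m.
v = −0.0136·202·0.83098·[1 + 0.0136·-0.55630/0.056276] = -1.9763 m/s.
|v| = 1.9763 m/s = 1976.3 mm/s.

1980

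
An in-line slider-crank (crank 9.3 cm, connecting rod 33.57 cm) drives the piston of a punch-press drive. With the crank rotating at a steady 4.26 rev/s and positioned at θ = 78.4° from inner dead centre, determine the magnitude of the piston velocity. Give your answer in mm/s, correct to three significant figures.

2580

ω = 2π·4.26 = 26.77 rad/s
For an in-line slider-crank, x = r cosθ + √(L² − r² sin²θ), so v = −rω sinθ·[1 + r cosθ/√(L² − r² sin²θ)].
With r = 0.093 m, L = 0.3357 m, θ = 78.4°: √(L² − r² sin²θ) = 0.3231 m.
v = −0.093·26.77·0.97958·[1 + 0.093·0.20108/0.3231] = -2.5796 m/s.
|v| = 2.5796 m/s = 2579.6 mm/s.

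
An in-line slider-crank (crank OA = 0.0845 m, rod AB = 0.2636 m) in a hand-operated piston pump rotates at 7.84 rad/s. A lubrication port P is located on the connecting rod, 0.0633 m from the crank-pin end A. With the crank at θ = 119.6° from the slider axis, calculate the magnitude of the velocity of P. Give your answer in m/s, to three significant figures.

0.607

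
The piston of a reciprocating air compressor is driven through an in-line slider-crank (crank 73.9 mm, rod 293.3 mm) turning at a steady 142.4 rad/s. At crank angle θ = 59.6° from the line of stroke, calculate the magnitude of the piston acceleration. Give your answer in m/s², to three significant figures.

575

ω = 142.4 rad/s
x(θ) = r cosθ + √(L² − r² sin²θ); with ω constant, a = ω²·d²x/dθ².
d²x/dθ² = −r cosθ − r²(cos2θ)/√u − r⁴ sin²2θ/(4u^{3/2}),  u = L² − r² sin²θ = 0.0819621 m².
Substituting r = 0.0739 m, L = 0.2933 m, θ = 59.6°: d²x/dθ² = -0.028332 m.
a = ω²·d²x/dθ² = (142.4)²·(-0.028332) = -574.5 m/s²;  |a| = 574.5 m/s².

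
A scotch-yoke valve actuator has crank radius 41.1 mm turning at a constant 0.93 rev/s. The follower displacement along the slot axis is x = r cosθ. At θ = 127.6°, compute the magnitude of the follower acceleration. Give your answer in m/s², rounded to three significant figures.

ω = 5.843 rad/s (from 0.93 rev/s).
x = r cosθ ⇒ ẍ = −rω² cosθ (ω constant).
|a| = rω²|cosθ| = 0.0411·(5.843)²·|cos 127.6°| = 0.85625 m/s².

0.856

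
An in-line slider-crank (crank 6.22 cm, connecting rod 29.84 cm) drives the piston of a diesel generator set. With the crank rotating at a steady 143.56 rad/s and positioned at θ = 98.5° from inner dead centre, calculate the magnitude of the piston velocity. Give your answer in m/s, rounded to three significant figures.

ω = 143.6 rad/s
For an in-line slider-crank, x = r cosθ + √(L² − r² sin²θ), so v = −rω sinθ·[1 + r cosθ/√(L² − r² sin²θ)].
With r = 0.0622 m, L = 0.2984 m, θ = 98.5°: √(L² − r² sin²θ) = 0.29199 m.
v = −0.0622·143.6·0.98902·[1 + 0.0622·-0.14781/0.29199] = -8.5533 m/s.
|v| = 8.5533 m/s.

8.55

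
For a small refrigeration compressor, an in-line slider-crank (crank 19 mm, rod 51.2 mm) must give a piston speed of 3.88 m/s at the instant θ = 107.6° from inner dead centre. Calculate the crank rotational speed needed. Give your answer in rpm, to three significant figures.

For an in-line slider-crank, |v_piston| = rω|sinθ|·[1 + r cosθ/√(L² − r² sin²θ)].
With r = 0.019 m, L = 0.0512 m, θ = 107.6°: the bracketed kinematic factor |dx/dθ| = 0.015938 m.
ω = v/|dx/dθ| = 3.88/0.015938 = 243.44 rad/s.
N = 60ω/(2π) = 2324.7 rpm.

2320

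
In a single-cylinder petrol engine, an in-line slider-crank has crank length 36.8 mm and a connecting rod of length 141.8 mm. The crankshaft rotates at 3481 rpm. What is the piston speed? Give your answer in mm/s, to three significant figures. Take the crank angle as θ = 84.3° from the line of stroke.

ω = 2π·3481/60 = 364.5 rad/s
For an in-line slider-crank, x = r cosθ + √(L² − r² sin²θ), so v = −rω sinθ·[1 + r cosθ/√(L² − r² sin²θ)].
With r = 0.0368 m, L = 0.1418 m, θ = 84.3°: √(L² − r² sin²θ) = 0.13699 m.
v = −0.0368·364.5·0.99506·[1 + 0.0368·0.09932/0.13699] = -13.704 m/s.
|v| = 13.704 m/s = 13704 mm/s.

13700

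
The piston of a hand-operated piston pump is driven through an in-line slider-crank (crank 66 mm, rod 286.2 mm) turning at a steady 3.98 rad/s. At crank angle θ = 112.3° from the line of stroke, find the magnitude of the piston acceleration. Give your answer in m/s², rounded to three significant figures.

ω = 3.98 rad/s
x(θ) = r cosθ + √(L² − r² sin²θ); with ω constant, a = ω²·d²x/dθ².
d²x/dθ² = −r cosθ − r²(cos2θ)/√u − r⁴ sin²2θ/(4u^{3/2}),  u = L² − r² sin²θ = 0.0781816 m².
Substituting r = 0.066 m, L = 0.2862 m, θ = 112.3°: d²x/dθ² = +0.03603 m.
a = ω²·d²x/dθ² = (3.98)²·(+0.03603) = +0.57072 m/s²;  |a| = 0.57072 m/s².

0.571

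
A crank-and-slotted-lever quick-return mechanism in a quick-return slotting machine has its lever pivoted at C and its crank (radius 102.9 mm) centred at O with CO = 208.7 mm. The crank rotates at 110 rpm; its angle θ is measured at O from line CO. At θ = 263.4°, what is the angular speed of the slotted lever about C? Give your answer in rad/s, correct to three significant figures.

ω = 11.52 rad/s (from 110 rpm).
Crank pin A relative to C: A = (d + r cosθ, r sinθ); lever angle φ = atan2(r sinθ, d + r cosθ).
Differentiating tanφ: φ̇ = rω(d cosθ + r)/(d² + r² + 2dr cosθ).
d² + r² + 2dr cosθ = |CA|² = 0.0492075 m²;  d cosθ + r = +0.078913 m.
|ω_lever| = |0.1029·11.52·+0.078913| / 0.0492075 = 1.9009 rad/s.

1.90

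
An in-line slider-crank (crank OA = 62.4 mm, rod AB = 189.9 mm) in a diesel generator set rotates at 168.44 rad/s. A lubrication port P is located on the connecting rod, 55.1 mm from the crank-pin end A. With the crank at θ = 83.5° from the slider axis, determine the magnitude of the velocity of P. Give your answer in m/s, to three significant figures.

ω = 168.4 rad/s.  Crank-pin speed |V_A| = rω = 10.511 m/s, perpendicular to OA.
Rod angle: sinφ = −(r/L) sinθ ⇒ φ = -19.055°; ω_rod = −rω cosθ/√(L²−r²sin²θ) = -6.6289 rad/s.
V_P = V_A + ω_rod × AP, with AP = 0.0551 m along the rod.
Components: V_Px = −rω sinθ − a·ω_rod·sinφ = -10.562 m/s;  V_Py = rω cosθ + a·ω_rod·cosφ = +0.8446 m/s.
|V_P| = √(V_Px² + V_Py²) = 10.596 m/s.

10.6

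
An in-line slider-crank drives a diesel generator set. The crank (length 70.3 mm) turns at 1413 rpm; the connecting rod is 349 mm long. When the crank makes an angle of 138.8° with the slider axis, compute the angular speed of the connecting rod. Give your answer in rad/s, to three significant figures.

22.6

ω = 148 rad/s (converted from 1413 rpm).
The rod makes angle φ with the slider axis where L sinφ = r sinθ; differentiating, L cosφ·φ̇ = r ω cosθ.
L cosφ = √(L² − r² sin²θ) = 0.34591 m.
|ω_rod| = r ω |cosθ| / √(L² − r² sin²θ) = 0.0703·148·0.75241/0.34591 = 22.626 rad/s.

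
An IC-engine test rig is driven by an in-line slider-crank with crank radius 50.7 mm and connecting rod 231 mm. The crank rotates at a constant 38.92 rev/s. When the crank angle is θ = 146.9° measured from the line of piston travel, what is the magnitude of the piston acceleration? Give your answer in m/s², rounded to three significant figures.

2260

ω = 2π·38.9 = 244.5 rad/s
x(θ) = r cosθ + √(L² − r² sin²θ); with ω constant, a = ω²·d²x/dθ².
d²x/dθ² = −r cosθ − r²(cos2θ)/√u − r⁴ sin²2θ/(4u^{3/2}),  u = L² − r² sin²θ = 0.0525944 m².
Substituting r = 0.0507 m, L = 0.231 m, θ = 146.9°: d²x/dθ² = +0.037835 m.
a = ω²·d²x/dθ² = (244.5)²·(+0.037835) = +2262.5 m/s²;  |a| = 2262.5 m/s².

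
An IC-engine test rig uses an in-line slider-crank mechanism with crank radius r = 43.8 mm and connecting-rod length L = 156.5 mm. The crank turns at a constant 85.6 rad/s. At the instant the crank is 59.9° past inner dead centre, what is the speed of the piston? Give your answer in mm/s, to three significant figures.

3710

ω = 85.6 rad/s
For an in-line slider-crank, x = r cosθ + √(L² − r² sin²θ), so v = −rω sinθ·[1 + r cosθ/√(L² − r² sin²θ)].
With r = 0.0438 m, L = 0.1565 m, θ = 59.9°: √(L² − r² sin²θ) = 0.15184 m.
v = −0.0438·85.6·0.86515·[1 + 0.0438·0.50151/0.15184] = -3.7129 m/s.
|v| = 3.7129 m/s = 3712.9 mm/s.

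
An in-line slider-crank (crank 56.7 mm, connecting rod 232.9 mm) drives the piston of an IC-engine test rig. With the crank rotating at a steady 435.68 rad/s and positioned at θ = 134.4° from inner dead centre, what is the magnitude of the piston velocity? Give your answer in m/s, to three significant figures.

14.6

ω = 435.7 rad/s
For an in-line slider-crank, x = r cosθ + √(L² − r² sin²θ), so v = −rω sinθ·[1 + r cosθ/√(L² − r² sin²θ)].
With r = 0.0567 m, L = 0.2329 m, θ = 134.4°: √(L² − r² sin²θ) = 0.22935 m.
v = −0.0567·435.7·0.71447·[1 + 0.0567·-0.69966/0.22935] = -14.597 m/s.
|v| = 14.597 m/s.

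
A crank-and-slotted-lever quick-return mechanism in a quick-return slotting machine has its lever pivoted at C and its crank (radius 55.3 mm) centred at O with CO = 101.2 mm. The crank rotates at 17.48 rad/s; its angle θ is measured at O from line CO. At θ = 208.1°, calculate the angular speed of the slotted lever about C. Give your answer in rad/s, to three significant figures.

ω = 17.48 rad/s
Crank pin A relative to C: A = (d + r cosθ, r sinθ); lever angle φ = atan2(r sinθ, d + r cosθ).
Differentiating tanφ: φ̇ = rω(d cosθ + r)/(d² + r² + 2dr cosθ).
d² + r² + 2dr cosθ = |CA|² = 0.00342613 m²;  d cosθ + r = -0.033971 m.
|ω_lever| = |0.0553·17.48·-0.033971| / 0.00342613 = 9.5846 rad/s.

9.58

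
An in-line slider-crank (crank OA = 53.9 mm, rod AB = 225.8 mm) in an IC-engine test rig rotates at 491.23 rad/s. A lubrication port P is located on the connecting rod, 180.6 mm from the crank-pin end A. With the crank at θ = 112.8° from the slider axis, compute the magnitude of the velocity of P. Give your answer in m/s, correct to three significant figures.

ω = 491.2 rad/s.  Crank-pin speed |V_A| = rω = 26.477 m/s, perpendicular to OA.
Rod angle: sinφ = −(r/L) sinθ ⇒ φ = -12.712°; ω_rod = −rω cosθ/√(L²−r²sin²θ) = +46.582 rad/s.
V_P = V_A + ω_rod × AP, with AP = 0.1806 m along the rod.
Components: V_Px = −rω sinθ − a·ω_rod·sinφ = -22.557 m/s;  V_Py = rω cosθ + a·ω_rod·cosφ = -2.0539 m/s.
|V_P| = √(V_Px² + V_Py²) = 22.651 m/s.

22.7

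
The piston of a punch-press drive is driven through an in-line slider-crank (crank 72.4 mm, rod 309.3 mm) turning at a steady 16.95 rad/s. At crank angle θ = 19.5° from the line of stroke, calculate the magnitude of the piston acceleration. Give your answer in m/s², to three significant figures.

23.4

ω = 16.95 rad/s
x(θ) = r cosθ + √(L² − r² sin²θ); with ω constant, a = ω²·d²x/dθ².
d²x/dθ² = −r cosθ − r²(cos2θ)/√u − r⁴ sin²2θ/(4u^{3/2}),  u = L² − r² sin²θ = 0.0950824 m².
Substituting r = 0.0724 m, L = 0.3093 m, θ = 19.5°: d²x/dθ² = -0.081551 m.
a = ω²·d²x/dθ² = (16.95)²·(-0.081551) = -23.43 m/s²;  |a| = 23.43 m/s².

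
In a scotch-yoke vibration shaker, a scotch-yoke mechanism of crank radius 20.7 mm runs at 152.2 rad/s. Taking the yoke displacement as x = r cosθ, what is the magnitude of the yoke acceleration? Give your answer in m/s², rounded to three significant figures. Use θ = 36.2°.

387

ω = 152.2 rad/s
x = r cosθ ⇒ ẍ = −rω² cosθ (ω constant).
|a| = rω²|cosθ| = 0.0207·(152.2)²·|cos 36.2°| = 386.95 m/s².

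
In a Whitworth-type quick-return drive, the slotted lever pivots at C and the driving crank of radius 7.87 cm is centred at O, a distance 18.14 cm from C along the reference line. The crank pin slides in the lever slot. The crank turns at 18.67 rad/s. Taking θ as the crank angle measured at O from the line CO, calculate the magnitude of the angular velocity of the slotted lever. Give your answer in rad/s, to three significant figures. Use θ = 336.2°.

ω = 18.67 rad/s
Crank pin A relative to C: A = (d + r cosθ, r sinθ); lever angle φ = atan2(r sinθ, d + r cosθ).
Differentiating tanφ: φ̇ = rω(d cosθ + r)/(d² + r² + 2dr cosθ).
d² + r² + 2dr cosθ = |CA|² = 0.0652239 m²;  d cosθ + r = +0.24467 m.
|ω_lever| = |0.0787·18.67·+0.24467| / 0.0652239 = 5.5119 rad/s.

5.51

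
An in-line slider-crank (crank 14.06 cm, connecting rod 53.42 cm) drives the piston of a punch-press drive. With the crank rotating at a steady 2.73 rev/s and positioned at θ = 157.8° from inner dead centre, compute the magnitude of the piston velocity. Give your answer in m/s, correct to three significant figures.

0.688

ω = 2π·2.73 = 17.15 rad/s
For an in-line slider-crank, x = r cosθ + √(L² − r² sin²θ), so v = −rω sinθ·[1 + r cosθ/√(L² − r² sin²θ)].
With r = 0.1406 m, L = 0.5342 m, θ = 157.8°: √(L² − r² sin²θ) = 0.53155 m.
v = −0.1406·17.15·0.37784·[1 + 0.1406·-0.92587/0.53155] = -0.68808 m/s.
|v| = 0.68808 m/s.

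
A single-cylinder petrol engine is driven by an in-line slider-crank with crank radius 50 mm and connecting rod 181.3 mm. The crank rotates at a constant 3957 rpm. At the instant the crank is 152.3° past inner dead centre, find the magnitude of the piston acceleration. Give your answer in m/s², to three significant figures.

6210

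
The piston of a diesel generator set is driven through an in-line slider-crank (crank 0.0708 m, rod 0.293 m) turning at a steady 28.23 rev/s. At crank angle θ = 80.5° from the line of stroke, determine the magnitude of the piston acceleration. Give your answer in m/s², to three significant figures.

155

ω = 2π·28.2 = 177.4 rad/s
x(θ) = r cosθ + √(L² − r² sin²θ); with ω constant, a = ω²·d²x/dθ².
d²x/dθ² = −r cosθ − r²(cos2θ)/√u − r⁴ sin²2θ/(4u^{3/2}),  u = L² − r² sin²θ = 0.0809729 m².
Substituting r = 0.0708 m, L = 0.293 m, θ = 80.5°: d²x/dθ² = +0.0049416 m.
a = ω²·d²x/dθ² = (177.4)²·(+0.0049416) = +155.47 m/s²;  |a| = 155.47 m/s².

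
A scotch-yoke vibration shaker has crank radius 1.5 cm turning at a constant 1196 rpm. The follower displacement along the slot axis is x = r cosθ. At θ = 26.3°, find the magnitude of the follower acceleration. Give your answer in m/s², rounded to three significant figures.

211

ω = 125.2 rad/s (from 1196 rpm).
x = r cosθ ⇒ ẍ = −rω² cosθ (ω constant).
|a| = rω²|cosθ| = 0.015·(125.2)²·|cos 26.3°| = 210.94 m/s².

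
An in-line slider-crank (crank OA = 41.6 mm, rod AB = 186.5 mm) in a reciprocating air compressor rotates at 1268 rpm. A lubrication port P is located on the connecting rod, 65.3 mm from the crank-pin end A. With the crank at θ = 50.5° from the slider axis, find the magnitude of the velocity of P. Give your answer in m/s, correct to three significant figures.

ω = 132.8 rad/s.  Crank-pin speed |V_A| = rω = 5.5238 m/s, perpendicular to OA.
Rod angle: sinφ = −(r/L) sinθ ⇒ φ = -9.911°; ω_rod = −rω cosθ/√(L²−r²sin²θ) = -19.125 rad/s.
V_P = V_A + ω_rod × AP, with AP = 0.0653 m along the rod.
Components: V_Px = −rω sinθ − a·ω_rod·sinφ = -4.4773 m/s;  V_Py = rω cosθ + a·ω_rod·cosφ = +2.2834 m/s.
|V_P| = √(V_Px² + V_Py²) = 5.0259 m/s.

5.03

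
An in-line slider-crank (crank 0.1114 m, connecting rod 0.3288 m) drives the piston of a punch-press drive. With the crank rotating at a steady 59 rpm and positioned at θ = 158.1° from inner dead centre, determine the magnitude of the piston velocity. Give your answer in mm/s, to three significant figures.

175

ω = 2π·59/60 = 6.178 rad/s
For an in-line slider-crank, x = r cosθ + √(L² − r² sin²θ), so v = −rω sinθ·[1 + r cosθ/√(L² − r² sin²θ)].
With r = 0.1114 m, L = 0.3288 m, θ = 158.1°: √(L² − r² sin²θ) = 0.32616 m.
v = −0.1114·6.178·0.37299·[1 + 0.1114·-0.92784/0.32616] = -0.17537 m/s.
|v| = 0.17537 m/s = 175.37 mm/s.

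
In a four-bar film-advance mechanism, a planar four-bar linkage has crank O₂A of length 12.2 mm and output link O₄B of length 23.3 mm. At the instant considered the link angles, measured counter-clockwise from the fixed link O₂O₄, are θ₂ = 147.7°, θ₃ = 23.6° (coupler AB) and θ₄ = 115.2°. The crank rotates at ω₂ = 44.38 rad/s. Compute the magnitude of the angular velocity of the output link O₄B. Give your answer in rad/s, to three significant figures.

ω₂ = 44.38 rad/s
Differentiating the loop-closure r₂e^{iθ₂}+r₃e^{iθ₃}=r₁+r₄e^{iθ₄} gives r₂ω₂e^{iθ₂}+r₃ω₃e^{iθ₃}=r₄ω₄e^{iθ₄}.
Eliminating the other unknown: ω₄ = r₂ω₂ sin(θ₂−θ₃) / [r₄ sin(θ₄−θ₃)].
Numerator sine = +0.82806; denominator sine = +0.99961.
Result = 0.0122·44.38·(+0.82806) / (0.0233·(+0.99961)) = +19.25 rad/s; magnitude 19.25 rad/s.

19.2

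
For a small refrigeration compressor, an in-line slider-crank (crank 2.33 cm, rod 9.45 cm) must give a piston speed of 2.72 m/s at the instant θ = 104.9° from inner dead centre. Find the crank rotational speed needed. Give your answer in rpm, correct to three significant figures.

For an in-line slider-crank, |v_piston| = rω|sinθ|·[1 + r cosθ/√(L² − r² sin²θ)].
With r = 0.0233 m, L = 0.0945 m, θ = 104.9°: the bracketed kinematic factor |dx/dθ| = 0.021047 m.
ω = v/|dx/dθ| = 2.72/0.021047 = 129.24 rad/s.
N = 60ω/(2π) = 1234.1 rpm.

1230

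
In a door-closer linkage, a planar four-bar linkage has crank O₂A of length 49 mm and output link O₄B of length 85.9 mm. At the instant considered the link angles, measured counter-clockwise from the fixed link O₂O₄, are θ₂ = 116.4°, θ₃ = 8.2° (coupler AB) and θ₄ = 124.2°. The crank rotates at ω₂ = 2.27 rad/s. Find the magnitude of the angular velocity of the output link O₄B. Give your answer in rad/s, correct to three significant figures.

1.37

ω₂ = 2.27 rad/s
Differentiating the loop-closure r₂e^{iθ₂}+r₃e^{iθ₃}=r₁+r₄e^{iθ₄} gives r₂ω₂e^{iθ₂}+r₃ω₃e^{iθ₃}=r₄ω₄e^{iθ₄}.
Eliminating the other unknown: ω₄ = r₂ω₂ sin(θ₂−θ₃) / [r₄ sin(θ₄−θ₃)].
Numerator sine = +0.94997; denominator sine = +0.89879.
Result = 0.049·2.27·(+0.94997) / (0.0859·(+0.89879)) = +1.3686 rad/s; magnitude 1.3686 rad/s.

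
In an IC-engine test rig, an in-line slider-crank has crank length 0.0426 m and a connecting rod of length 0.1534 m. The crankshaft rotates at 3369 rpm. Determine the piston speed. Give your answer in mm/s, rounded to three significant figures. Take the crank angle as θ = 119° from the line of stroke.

ω = 2π·3369/60 = 352.8 rad/s
For an in-line slider-crank, x = r cosθ + √(L² − r² sin²θ), so v = −rω sinθ·[1 + r cosθ/√(L² − r² sin²θ)].
With r = 0.0426 m, L = 0.1534 m, θ = 119°: √(L² − r² sin²θ) = 0.14881 m.
v = −0.0426·352.8·0.87462·[1 + 0.0426·-0.48481/0.14881] = -11.321 m/s.
|v| = 11.321 m/s = 11321 mm/s.

11300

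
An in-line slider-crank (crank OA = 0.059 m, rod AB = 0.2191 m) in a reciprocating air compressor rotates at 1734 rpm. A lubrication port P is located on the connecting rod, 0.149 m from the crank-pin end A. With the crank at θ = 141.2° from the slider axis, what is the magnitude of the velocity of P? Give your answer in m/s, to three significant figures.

ω = 181.6 rad/s.  Crank-pin speed |V_A| = rω = 10.713 m/s, perpendicular to OA.
Rod angle: sinφ = −(r/L) sinθ ⇒ φ = -9.714°; ω_rod = −rω cosθ/√(L²−r²sin²θ) = +38.662 rad/s.
V_P = V_A + ω_rod × AP, with AP = 0.149 m along the rod.
Components: V_Px = −rω sinθ − a·ω_rod·sinφ = -5.7411 m/s;  V_Py = rω cosθ + a·ω_rod·cosφ = -2.6714 m/s.
|V_P| = √(V_Px² + V_Py²) = 6.3321 m/s.

6.33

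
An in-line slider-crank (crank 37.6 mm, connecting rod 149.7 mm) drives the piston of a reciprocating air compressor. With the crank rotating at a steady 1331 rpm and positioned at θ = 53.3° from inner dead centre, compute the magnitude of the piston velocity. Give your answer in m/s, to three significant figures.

4.85

ω = 2π·1331/60 = 139.4 rad/s
For an in-line slider-crank, x = r cosθ + √(L² − r² sin²θ), so v = −rω sinθ·[1 + r cosθ/√(L² − r² sin²θ)].
With r = 0.0376 m, L = 0.1497 m, θ = 53.3°: √(L² − r² sin²θ) = 0.14663 m.
v = −0.0376·139.4·0.80178·[1 + 0.0376·0.59763/0.14663] = -4.8458 m/s.
|v| = 4.8458 m/s.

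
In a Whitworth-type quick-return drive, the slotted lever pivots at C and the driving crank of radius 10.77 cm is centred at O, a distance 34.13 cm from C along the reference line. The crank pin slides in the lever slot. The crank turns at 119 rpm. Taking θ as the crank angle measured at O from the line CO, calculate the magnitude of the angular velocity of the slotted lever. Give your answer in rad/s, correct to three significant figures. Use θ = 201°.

ω = 12.46 rad/s (from 119 rpm).
Crank pin A relative to C: A = (d + r cosθ, r sinθ); lever angle φ = atan2(r sinθ, d + r cosθ).
Differentiating tanφ: φ̇ = rω(d cosθ + r)/(d² + r² + 2dr cosθ).
d² + r² + 2dr cosθ = |CA|² = 0.0594519 m²;  d cosθ + r = -0.21093 m.
|ω_lever| = |0.1077·12.46·-0.21093| / 0.0594519 = 4.7617 rad/s.

4.76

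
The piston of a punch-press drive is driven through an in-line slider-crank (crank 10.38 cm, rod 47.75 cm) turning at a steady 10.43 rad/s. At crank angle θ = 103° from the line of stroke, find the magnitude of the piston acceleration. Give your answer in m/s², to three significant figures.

4.79

ω = 10.43 rad/s
x(θ) = r cosθ + √(L² − r² sin²θ); with ω constant, a = ω²·d²x/dθ².
d²x/dθ² = −r cosθ − r²(cos2θ)/√u − r⁴ sin²2θ/(4u^{3/2}),  u = L² − r² sin²θ = 0.217777 m².
Substituting r = 0.1038 m, L = 0.4775 m, θ = 103°: d²x/dθ² = +0.044047 m.
a = ω²·d²x/dθ² = (10.43)²·(+0.044047) = +4.7916 m/s²;  |a| = 4.7916 m/s².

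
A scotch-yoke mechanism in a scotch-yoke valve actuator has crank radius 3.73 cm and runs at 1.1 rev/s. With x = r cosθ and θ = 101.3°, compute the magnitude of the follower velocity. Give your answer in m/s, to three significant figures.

0.253

ω = 6.912 rad/s (from 1.1 rev/s).
x = r cosθ ⇒ ẋ = −rω sinθ.
|v| = rω|sinθ| = 0.0373·6.912·|sin 101.3°| = 0.2528 m/s.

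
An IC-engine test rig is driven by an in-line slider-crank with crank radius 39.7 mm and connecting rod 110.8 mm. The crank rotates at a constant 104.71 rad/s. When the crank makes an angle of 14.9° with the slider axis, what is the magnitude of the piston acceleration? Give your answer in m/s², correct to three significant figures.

558

ω = 104.7 rad/s
x(θ) = r cosθ + √(L² − r² sin²θ); with ω constant, a = ω²·d²x/dθ².
d²x/dθ² = −r cosθ − r²(cos2θ)/√u − r⁴ sin²2θ/(4u^{3/2}),  u = L² − r² sin²θ = 0.0121724 m².
Substituting r = 0.0397 m, L = 0.1108 m, θ = 14.9°: d²x/dθ² = -0.050876 m.
a = ω²·d²x/dθ² = (104.7)²·(-0.050876) = -557.81 m/s²;  |a| = 557.81 m/s².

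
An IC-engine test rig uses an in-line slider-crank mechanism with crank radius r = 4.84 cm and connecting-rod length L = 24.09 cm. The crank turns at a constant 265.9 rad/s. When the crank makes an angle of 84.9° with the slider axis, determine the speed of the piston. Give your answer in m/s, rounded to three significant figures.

13.1

ω = 265.9 rad/s
For an in-line slider-crank, x = r cosθ + √(L² − r² sin²θ), so v = −rω sinθ·[1 + r cosθ/√(L² − r² sin²θ)].
With r = 0.0484 m, L = 0.2409 m, θ = 84.9°: √(L² − r² sin²θ) = 0.23603 m.
v = −0.0484·265.9·0.99604·[1 + 0.0484·0.08889/0.23603] = -13.052 m/s.
|v| = 13.052 m/s.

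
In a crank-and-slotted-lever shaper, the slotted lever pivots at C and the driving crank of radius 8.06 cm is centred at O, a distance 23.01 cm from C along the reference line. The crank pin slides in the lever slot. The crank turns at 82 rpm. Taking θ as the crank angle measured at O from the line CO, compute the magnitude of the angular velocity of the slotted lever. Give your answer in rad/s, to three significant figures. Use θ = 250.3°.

0.0447

ω = 8.587 rad/s (from 82 rpm).
Crank pin A relative to C: A = (d + r cosθ, r sinθ); lever angle φ = atan2(r sinθ, d + r cosθ).
Differentiating tanφ: φ̇ = rω(d cosθ + r)/(d² + r² + 2dr cosθ).
d² + r² + 2dr cosθ = |CA|² = 0.0469388 m²;  d cosθ + r = +0.0030344 m.
|ω_lever| = |0.0806·8.587·+0.0030344| / 0.0469388 = 0.044742 rad/s.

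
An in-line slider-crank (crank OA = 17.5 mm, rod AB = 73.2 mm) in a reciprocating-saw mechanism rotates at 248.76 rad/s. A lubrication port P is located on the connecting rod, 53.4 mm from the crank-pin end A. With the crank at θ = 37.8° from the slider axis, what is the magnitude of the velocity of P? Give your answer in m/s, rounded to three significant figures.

3.18

ω = 248.8 rad/s.  Crank-pin speed |V_A| = rω = 4.3533 m/s, perpendicular to OA.
Rod angle: sinφ = −(r/L) sinθ ⇒ φ = -8.426°; ω_rod = −rω cosθ/√(L²−r²sin²θ) = -47.504 rad/s.
V_P = V_A + ω_rod × AP, with AP = 0.0534 m along the rod.
Components: V_Px = −rω sinθ − a·ω_rod·sinφ = -3.0399 m/s;  V_Py = rω cosθ + a·ω_rod·cosφ = +0.93043 m/s.
|V_P| = √(V_Px² + V_Py²) = 3.1791 m/s.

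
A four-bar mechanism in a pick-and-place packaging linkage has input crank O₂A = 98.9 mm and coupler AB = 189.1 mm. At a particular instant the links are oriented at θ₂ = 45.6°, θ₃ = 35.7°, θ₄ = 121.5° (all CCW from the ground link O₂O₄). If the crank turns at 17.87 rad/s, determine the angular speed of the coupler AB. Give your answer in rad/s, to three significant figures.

9.09

ω₂ = 17.87 rad/s
Differentiating the loop-closure r₂e^{iθ₂}+r₃e^{iθ₃}=r₁+r₄e^{iθ₄} gives r₂ω₂e^{iθ₂}+r₃ω₃e^{iθ₃}=r₄ω₄e^{iθ₄}.
Eliminating the other unknown: ω₃ = r₂ω₂ sin(θ₄−θ₂) / [r₃ sin(θ₃−θ₄)].
Numerator sine = +0.96987; denominator sine = -0.99731.
Result = 0.0989·17.87·(+0.96987) / (0.1891·(-0.99731)) = -9.0889 rad/s; magnitude 9.0889 rad/s.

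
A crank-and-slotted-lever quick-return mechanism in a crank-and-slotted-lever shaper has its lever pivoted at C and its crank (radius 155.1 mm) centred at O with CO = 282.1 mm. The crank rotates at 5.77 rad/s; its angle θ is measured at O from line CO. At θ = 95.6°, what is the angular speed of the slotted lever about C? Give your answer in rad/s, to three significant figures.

ω = 5.77 rad/s
Crank pin A relative to C: A = (d + r cosθ, r sinθ); lever angle φ = atan2(r sinθ, d + r cosθ).
Differentiating tanφ: φ̇ = rω(d cosθ + r)/(d² + r² + 2dr cosθ).
d² + r² + 2dr cosθ = |CA|² = 0.0950972 m²;  d cosθ + r = +0.12757 m.
|ω_lever| = |0.1551·5.77·+0.12757| / 0.0950972 = 1.2005 rad/s.

1.20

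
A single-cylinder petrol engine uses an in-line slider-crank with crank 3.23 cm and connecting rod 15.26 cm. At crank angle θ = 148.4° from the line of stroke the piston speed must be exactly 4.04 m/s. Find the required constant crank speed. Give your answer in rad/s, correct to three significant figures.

292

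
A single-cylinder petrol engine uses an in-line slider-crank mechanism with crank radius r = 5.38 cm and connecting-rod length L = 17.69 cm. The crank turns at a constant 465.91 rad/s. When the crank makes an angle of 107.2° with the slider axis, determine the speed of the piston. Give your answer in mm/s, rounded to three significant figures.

ω = 465.9 rad/s
For an in-line slider-crank, x = r cosθ + √(L² − r² sin²θ), so v = −rω sinθ·[1 + r cosθ/√(L² − r² sin²θ)].
With r = 0.0538 m, L = 0.1769 m, θ = 107.2°: √(L² − r² sin²θ) = 0.16927 m.
v = −0.0538·465.9·0.95528·[1 + 0.0538·-0.29571/0.16927] = -21.694 m/s.
|v| = 21.694 m/s = 21694 mm/s.

21700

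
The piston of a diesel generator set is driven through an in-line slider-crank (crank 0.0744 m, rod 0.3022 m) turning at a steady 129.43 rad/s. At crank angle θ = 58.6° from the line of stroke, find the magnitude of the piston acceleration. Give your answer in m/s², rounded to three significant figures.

510

ω = 129.4 rad/s
x(θ) = r cosθ + √(L² − r² sin²θ); with ω constant, a = ω²·d²x/dθ².
d²x/dθ² = −r cosθ − r²(cos2θ)/√u − r⁴ sin²2θ/(4u^{3/2}),  u = L² − r² sin²θ = 0.0872921 m².
Substituting r = 0.0744 m, L = 0.3022 m, θ = 58.6°: d²x/dθ² = -0.030434 m.
a = ω²·d²x/dθ² = (129.4)²·(-0.030434) = -509.84 m/s²;  |a| = 509.84 m/s².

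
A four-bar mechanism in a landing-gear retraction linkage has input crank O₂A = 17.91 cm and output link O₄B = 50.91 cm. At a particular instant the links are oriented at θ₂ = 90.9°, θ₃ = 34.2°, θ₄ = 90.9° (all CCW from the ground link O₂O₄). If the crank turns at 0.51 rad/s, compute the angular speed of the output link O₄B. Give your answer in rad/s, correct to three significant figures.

0.179

ω₂ = 0.51 rad/s
Differentiating the loop-closure r₂e^{iθ₂}+r₃e^{iθ₃}=r₁+r₄e^{iθ₄} gives r₂ω₂e^{iθ₂}+r₃ω₃e^{iθ₃}=r₄ω₄e^{iθ₄}.
Eliminating the other unknown: ω₄ = r₂ω₂ sin(θ₂−θ₃) / [r₄ sin(θ₄−θ₃)].
Numerator sine = +0.83581; denominator sine = +0.83581.
Result = 0.1791·0.51·(+0.83581) / (0.5091·(+0.83581)) = +0.17942 rad/s; magnitude 0.17942 rad/s.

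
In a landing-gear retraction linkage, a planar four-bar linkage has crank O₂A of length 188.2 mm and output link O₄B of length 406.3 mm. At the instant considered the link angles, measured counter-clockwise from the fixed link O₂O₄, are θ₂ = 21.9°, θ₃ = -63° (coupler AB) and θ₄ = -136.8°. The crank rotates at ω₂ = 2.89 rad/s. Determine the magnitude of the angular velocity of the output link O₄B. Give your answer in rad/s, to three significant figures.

ω₂ = 2.89 rad/s
Differentiating the loop-closure r₂e^{iθ₂}+r₃e^{iθ₃}=r₁+r₄e^{iθ₄} gives r₂ω₂e^{iθ₂}+r₃ω₃e^{iθ₃}=r₄ω₄e^{iθ₄}.
Eliminating the other unknown: ω₄ = r₂ω₂ sin(θ₂−θ₃) / [r₄ sin(θ₄−θ₃)].
Numerator sine = +0.99604; denominator sine = -0.96029.
Result = 0.1882·2.89·(+0.99604) / (0.4063·(-0.96029)) = -1.3885 rad/s; magnitude 1.3885 rad/s.

1.39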